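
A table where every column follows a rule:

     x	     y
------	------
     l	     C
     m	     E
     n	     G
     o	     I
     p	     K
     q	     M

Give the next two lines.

r  O; s  Q

For the column x, letters move forward 1 place in the alphabet: l, m, n, o, p, q → r → s.
For the column y, letters move forward 2 places in the alphabet: C, E, G, I, K, M → O → Q.
Putting the parts together: r  O and then s  Q.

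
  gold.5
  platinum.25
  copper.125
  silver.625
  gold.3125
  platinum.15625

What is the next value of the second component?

Second component: 5, 25, 125, 625, 3125, 15625 → 78125 (×5 each step).

78125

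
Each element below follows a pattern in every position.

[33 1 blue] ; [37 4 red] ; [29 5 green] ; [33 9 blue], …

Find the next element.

First value — alternating steps +4, −8, +4, −8, …: 33, 37, 29, 33 → 25.
Second value: each term is the sum of the two before it, so 1, 4, 5, 9 → 14.
Colour: repeats blue → red → green; blue, red, green, blue → red.
Combining the parts gives [25 14 red].

[25 14 red]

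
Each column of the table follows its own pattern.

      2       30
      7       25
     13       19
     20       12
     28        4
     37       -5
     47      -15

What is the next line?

58  -26

First component: differences are 5, 6, 7, … (increasing by 1 each time), so 2, 7, 13, 20, 28, 37, 47 → 58.
Second component: 30, 25, 19, 12, 4, -5, -15 → -26 (together with the first component always sums to 32).
Combining the parts gives 58  -26.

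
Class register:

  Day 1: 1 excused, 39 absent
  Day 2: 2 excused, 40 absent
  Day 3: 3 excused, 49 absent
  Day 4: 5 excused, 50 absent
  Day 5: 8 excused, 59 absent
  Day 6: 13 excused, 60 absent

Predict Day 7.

For the excused, each term is the sum of the two before it: 1, 2, 3, 5, 8, 13 → 21.
Absent goes 39, 40, 49, 50, 59, 60 → 69 (alternating steps +1, +9, +1, +9, …).
So the next row is 21 excused, 69 absent.

21 excused, 69 absent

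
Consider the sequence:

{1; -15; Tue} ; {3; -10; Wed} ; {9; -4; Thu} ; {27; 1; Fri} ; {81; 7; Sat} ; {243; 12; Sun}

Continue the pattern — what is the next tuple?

First coordinate: ×3 each step; 1, 3, 9, 27, 81, 243 → 729.
Second coordinate goes -15, -10, -4, 1, 7, 12 → 18 (alternating steps +5, +6, +5, +6, …).
Day: runs through the weekdays Mon→Sun, so Tue, Wed, Thu, Fri, Sat, Sun → Mon.
Putting it together: {729; 18; Mon}.

{729; 18; Mon}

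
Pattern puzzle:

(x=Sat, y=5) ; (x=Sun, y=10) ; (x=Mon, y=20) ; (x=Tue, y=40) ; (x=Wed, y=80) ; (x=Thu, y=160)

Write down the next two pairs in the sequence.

X: Sat, Sun, Mon, Tue, Wed, Thu → Fri → Sat (runs through the weekdays Mon→Sun).
For the y, ×2 each step: 5, 10, 20, 40, 80, 160 → 320 → 640.
Putting the parts together: (x=Fri, y=320) and then (x=Sat, y=640).

(x=Fri, y=320), (x=Sat, y=640)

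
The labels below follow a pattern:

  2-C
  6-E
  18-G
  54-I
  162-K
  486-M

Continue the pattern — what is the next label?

First component — ×3 each step: 2, 6, 18, 54, 162, 486 → 1458.
Letter goes C, E, G, I, K, M → O (letters move forward 2 places in the alphabet).
Putting it together: 1458-O.

1458-O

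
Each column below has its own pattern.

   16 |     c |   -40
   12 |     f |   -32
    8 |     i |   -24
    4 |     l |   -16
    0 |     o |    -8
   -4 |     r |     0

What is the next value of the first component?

-8

First component: 16, 12, 8, 4, 0, -4 → -8 (−4 each step).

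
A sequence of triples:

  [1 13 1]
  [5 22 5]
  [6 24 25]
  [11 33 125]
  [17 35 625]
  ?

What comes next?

[28 44 3125]

First value: each term is the sum of the two before it, so 1, 5, 6, 11, 17 → 28.
For the second value, alternating steps +9, +2, +9, +2, …: 13, 22, 24, 33, 35 → 44.
Third value: ×5 each step, so 1, 5, 25, 125, 625 → 3125.
Combining the parts gives [28 44 3125].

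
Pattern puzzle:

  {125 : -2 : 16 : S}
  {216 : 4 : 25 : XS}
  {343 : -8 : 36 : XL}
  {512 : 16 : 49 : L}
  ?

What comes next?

First part: perfect cubes: 5³, 6³, 7³, …; 125, 216, 343, 512 → 729.
Second part — ×(-2) each step: -2, 4, -8, 16 → -32.
Third part: 16, 25, 36, 49 → 64 (perfect squares: 4², 5², 6², …).
Size goes S, XS, XL, L → M (runs backward through clothing sizes XS→XL).
Putting it together: {729 : -32 : 64 : M}.

{729 : -32 : 64 : M}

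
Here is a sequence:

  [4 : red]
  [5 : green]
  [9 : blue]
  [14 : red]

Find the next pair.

[23 : green]

First value: 4, 5, 9, 14 → 23 (each term is the sum of the two before it).
Colour — repeats red → green → blue: red, green, blue, red → green.
Putting it together: [23 : green].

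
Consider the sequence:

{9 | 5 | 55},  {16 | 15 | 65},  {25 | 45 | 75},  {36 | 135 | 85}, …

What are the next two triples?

First component: perfect squares: 3², 4², 5², …, so 9, 16, 25, 36 → 49 → 64.
Second component: ×3 each step, so 5, 15, 45, 135 → 405 → 1215.
Third component: +10 each step; 55, 65, 75, 85 → 95 → 105.
So the next two triples are {49 | 405 | 95} and {64 | 1215 | 105}.

{49 | 405 | 95}, {64 | 1215 | 105}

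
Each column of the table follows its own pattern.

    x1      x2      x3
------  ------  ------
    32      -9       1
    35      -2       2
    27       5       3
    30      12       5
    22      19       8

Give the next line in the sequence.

Column x1: alternating steps +3, −8, +3, −8, …; 32, 35, 27, 30, 22 → 25.
Column x2: +7 each step, so -9, -2, 5, 12, 19 → 26.
Column x3 — each term is the sum of the two before it: 1, 2, 3, 5, 8 → 13.
Putting it together: 25  26  13.

25  26  13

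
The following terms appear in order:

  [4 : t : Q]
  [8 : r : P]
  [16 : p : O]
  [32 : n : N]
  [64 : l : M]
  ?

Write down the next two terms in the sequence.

[128 : j : L], [256 : h : K]

First component: 4, 8, 16, 32, 64 → 128 → 256 (×2 each step).
First letter: t, r, p, n, l → j → h (letters move back 2 places in the alphabet).
Second letter: letters move back 1 place in the alphabet, so Q, P, O, N, M → L → K.
Putting the parts together: [128 : j : L] and then [256 : h : K].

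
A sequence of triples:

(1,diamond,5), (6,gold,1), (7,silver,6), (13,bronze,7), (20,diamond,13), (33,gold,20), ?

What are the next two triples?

(53,silver,33), (86,bronze,53)

First part goes 1, 6, 7, 13, 20, 33 → 53 → 86 (each term is the sum of the two before it).
Rank: repeats diamond → gold → silver → bronze, so diamond, gold, silver, bronze, diamond, gold → silver → bronze.
Third part: 5, 1, 6, 7, 13, 20 → 33 → 53 (each term is the sum of the two before it).
Putting the parts together: (53,silver,33) and then (86,bronze,53).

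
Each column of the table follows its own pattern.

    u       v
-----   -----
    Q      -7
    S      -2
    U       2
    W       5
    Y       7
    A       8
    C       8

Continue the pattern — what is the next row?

Column u: Q, S, U, W, Y, A, C → E (letters move forward 2 places in the alphabet, wrapping Z→A).
For the column v, differences are 5, 4, 3, … (decreasing by 1 each time): -7, -2, 2, 5, 7, 8, 8 → 7.
Putting it together: E  7.

E  7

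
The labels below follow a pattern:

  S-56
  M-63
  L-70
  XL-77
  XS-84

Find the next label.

Size: S, M, L, XL, XS → S (runs through clothing sizes XS→XL).
For the second component, +7 each step: 56, 63, 70, 77, 84 → 91.
Putting it together: S-91.

S-91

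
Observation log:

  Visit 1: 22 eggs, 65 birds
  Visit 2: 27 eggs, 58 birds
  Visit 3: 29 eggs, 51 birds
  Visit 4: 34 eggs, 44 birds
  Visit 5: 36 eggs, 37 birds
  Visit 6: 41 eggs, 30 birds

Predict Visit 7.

Eggs: alternating steps +5, +2, +5, +2, …, so 22, 27, 29, 34, 36, 41 → 43.
Birds goes 65, 58, 51, 44, 37, 30 → 23 (−7 each step).
Putting it together: 43 eggs, 23 birds.

43 eggs, 23 birds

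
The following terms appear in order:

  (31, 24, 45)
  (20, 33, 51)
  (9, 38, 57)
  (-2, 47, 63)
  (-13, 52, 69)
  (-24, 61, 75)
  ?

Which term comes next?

(-35, 66, 81)

First slot: 31, 20, 9, -2, -13, -24 → -35 (−11 each step).
Second slot — alternating steps +9, +5, +9, +5, …: 24, 33, 38, 47, 52, 61 → 66.
Third slot goes 45, 51, 57, 63, 69, 75 → 81 (+6 each step).
Putting it together: (-35, 66, 81).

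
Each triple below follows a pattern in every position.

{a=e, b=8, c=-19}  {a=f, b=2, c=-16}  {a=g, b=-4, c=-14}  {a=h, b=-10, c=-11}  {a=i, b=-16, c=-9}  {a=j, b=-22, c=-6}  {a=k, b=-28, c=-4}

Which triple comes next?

A: letters move forward 1 place in the alphabet, so e, f, g, h, i, j, k → l.
For the b, −6 each step: 8, 2, -4, -10, -16, -22, -28 → -34.
C: alternating steps +3, +2, +3, +2, …, so -19, -16, -14, -11, -9, -6, -4 → -1.
So the next triple is {a=l, b=-34, c=-1}.

{a=l, b=-34, c=-1}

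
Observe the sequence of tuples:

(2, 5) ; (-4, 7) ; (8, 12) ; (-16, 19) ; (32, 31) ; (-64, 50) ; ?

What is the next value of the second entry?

81

Second entry — each term is the sum of the two before it: 5, 7, 12, 19, 31, 50 → 81.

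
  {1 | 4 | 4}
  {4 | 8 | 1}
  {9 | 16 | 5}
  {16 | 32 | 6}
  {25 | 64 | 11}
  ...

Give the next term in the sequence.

First coordinate goes 1, 4, 9, 16, 25 → 36 (perfect squares: 1², 2², 3², …).
Second coordinate goes 4, 8, 16, 32, 64 → 128 (×2 each step).
Third coordinate: 4, 1, 5, 6, 11 → 17 (each term is the sum of the two before it).
Combining the parts gives {36 | 128 | 17}.

{36 | 128 | 17}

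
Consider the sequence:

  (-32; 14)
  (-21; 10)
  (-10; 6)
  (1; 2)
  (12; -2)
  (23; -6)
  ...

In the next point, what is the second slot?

For the first slot, +11 each step: -32, -21, -10, 1, 12, 23 → 34.
Second slot — −4 each step: 14, 10, 6, 2, -2, -6 → -10.

-10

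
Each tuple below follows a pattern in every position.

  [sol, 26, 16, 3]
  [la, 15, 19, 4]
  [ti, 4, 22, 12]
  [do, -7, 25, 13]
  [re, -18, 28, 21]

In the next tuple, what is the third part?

Note: sol, la, ti, do, re → mi (runs through the solfège scale do→ti).
Second part: 26, 15, 4, -7, -18 → -29 (−11 each step).
For the third part, +3 each step: 16, 19, 22, 25, 28 → 31.
For the fourth part, alternating steps +1, +8, +1, +8, …: 3, 4, 12, 13, 21 → 22.

31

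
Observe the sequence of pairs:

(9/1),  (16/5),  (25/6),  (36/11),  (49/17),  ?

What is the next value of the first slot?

For the first slot, perfect squares: 3², 4², 5², …: 9, 16, 25, 36, 49 → 64.

64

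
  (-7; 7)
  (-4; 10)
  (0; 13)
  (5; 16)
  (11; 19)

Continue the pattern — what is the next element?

(18; 22)

First coordinate: -7, -4, 0, 5, 11 → 18 (differences are 3, 4, 5, … (increasing by 1 each time)).
Second coordinate goes 7, 10, 13, 16, 19 → 22 (+3 each step).
Putting it together: (18; 22).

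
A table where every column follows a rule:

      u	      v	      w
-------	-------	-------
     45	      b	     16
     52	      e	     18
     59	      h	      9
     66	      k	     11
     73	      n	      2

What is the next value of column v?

Column v: letters move forward 3 places in the alphabet, so b, e, h, k, n → q.

q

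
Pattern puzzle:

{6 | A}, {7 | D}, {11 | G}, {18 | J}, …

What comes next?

First component: differences are 1, 4, 7, … (increasing by 3 each time); 6, 7, 11, 18 → 28.
Letter: letters move forward 3 places in the alphabet; A, D, G, J → M.
Putting it together: {28 | M}.

{28 | M}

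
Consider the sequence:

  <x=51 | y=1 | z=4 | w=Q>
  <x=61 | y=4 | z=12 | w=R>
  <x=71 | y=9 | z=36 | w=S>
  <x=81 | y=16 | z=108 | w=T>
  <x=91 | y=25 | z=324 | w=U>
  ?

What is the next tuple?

<x=101 | y=36 | z=972 | w=V>

For the x, +10 each step: 51, 61, 71, 81, 91 → 101.
Y: perfect squares: 1², 2², 3², …, so 1, 4, 9, 16, 25 → 36.
Z — ×3 each step: 4, 12, 36, 108, 324 → 972.
W: Q, R, S, T, U → V (letters move forward 1 place in the alphabet).
So the next tuple is <x=101 | y=36 | z=972 | w=V>.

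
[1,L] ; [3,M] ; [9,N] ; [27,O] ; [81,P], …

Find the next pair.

[243,Q]

First slot: ×3 each step, so 1, 3, 9, 27, 81 → 243.
For the letter, letters move forward 1 place in the alphabet: L, M, N, O, P → Q.
Putting it together: [243,Q].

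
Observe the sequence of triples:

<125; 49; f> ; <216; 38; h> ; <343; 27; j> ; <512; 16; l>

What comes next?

First coordinate goes 125, 216, 343, 512 → 729 (perfect cubes: 5³, 6³, 7³, …).
Second coordinate: 49, 38, 27, 16 → 5 (−11 each step).
Letter: letters move forward 2 places in the alphabet, so f, h, j, l → n.
Combining the parts gives <729; 5; n>.

<729; 5; n>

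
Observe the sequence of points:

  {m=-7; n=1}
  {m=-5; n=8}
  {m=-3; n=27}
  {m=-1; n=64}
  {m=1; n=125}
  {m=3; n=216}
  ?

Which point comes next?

{m=5; n=343}

For the m, +2 each step: -7, -5, -3, -1, 1, 3 → 5.
N: 1, 8, 27, 64, 125, 216 → 343 (perfect cubes: 1³, 2³, 3³, …).
Putting it together: {m=5; n=343}.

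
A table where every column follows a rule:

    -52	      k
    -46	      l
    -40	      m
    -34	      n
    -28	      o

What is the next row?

First component: -52, -46, -40, -34, -28 → -22 (+6 each step).
Letter: letters move forward 1 place in the alphabet; k, l, m, n, o → p.
Combining the parts gives -22  p.

-22  p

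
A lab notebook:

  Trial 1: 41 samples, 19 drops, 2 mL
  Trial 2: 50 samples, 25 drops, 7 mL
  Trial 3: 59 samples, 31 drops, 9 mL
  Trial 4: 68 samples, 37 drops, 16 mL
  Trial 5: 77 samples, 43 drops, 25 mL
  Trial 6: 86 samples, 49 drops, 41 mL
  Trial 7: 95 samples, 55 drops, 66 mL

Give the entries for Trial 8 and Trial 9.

104 samples, 61 drops, 107 mL; 113 samples, 67 drops, 173 mL

Samples — +9 each step: 41, 50, 59, 68, 77, 86, 95 → 104 → 113.
Drops: +6 each step, so 19, 25, 31, 37, 43, 49, 55 → 61 → 67.
For the mL, each term is the sum of the two before it: 2, 7, 9, 16, 25, 41, 66 → 107 → 173.
So the next two rows are 104 samples, 61 drops, 107 mL and 113 samples, 67 drops, 173 mL.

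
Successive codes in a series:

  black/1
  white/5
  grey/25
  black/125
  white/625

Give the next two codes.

Shade: repeats black → white → grey, so black, white, grey, black, white → grey → black.
Second component: ×5 each step, so 1, 5, 25, 125, 625 → 3125 → 15625.
So the next two codes are grey/3125 and black/15625.

grey/3125 then black/15625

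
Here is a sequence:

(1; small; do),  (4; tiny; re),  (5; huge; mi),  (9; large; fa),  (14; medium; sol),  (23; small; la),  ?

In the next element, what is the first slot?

First slot goes 1, 4, 5, 9, 14, 23 → 37 (each term is the sum of the two before it).

37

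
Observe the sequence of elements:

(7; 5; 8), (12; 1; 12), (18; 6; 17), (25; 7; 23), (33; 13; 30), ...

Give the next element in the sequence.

(42; 20; 38)

First value goes 7, 12, 18, 25, 33 → 42 (differences are 5, 6, 7, … (increasing by 1 each time)).
Second value: each term is the sum of the two before it, so 5, 1, 6, 7, 13 → 20.
Third value: differences are 4, 5, 6, … (increasing by 1 each time), so 8, 12, 17, 23, 30 → 38.
Putting it together: (42; 20; 38).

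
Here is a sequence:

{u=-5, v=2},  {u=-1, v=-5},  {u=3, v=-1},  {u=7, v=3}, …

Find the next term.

U: -5, -1, 3, 7 → 11 (+4 each step).
For the v, always the previous value of the u: 2, -5, -1, 3 → 7.
Putting it together: {u=11, v=7}.

{u=11, v=7}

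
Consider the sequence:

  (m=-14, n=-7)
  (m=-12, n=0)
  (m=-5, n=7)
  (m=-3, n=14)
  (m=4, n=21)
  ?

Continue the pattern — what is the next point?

(m=6, n=28)

M: -14, -12, -5, -3, 4 → 6 (alternating steps +2, +7, +2, +7, …).
N: +7 each step, so -7, 0, 7, 14, 21 → 28.
Putting it together: (m=6, n=28).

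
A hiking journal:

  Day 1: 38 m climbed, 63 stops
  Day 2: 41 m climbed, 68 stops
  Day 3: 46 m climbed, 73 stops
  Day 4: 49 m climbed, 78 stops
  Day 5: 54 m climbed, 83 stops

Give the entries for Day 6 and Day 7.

For the m climbed, alternating steps +3, +5, +3, +5, …: 38, 41, 46, 49, 54 → 57 → 62.
Stops goes 63, 68, 73, 78, 83 → 88 → 93 (+5 each step).
So the next two records are 57 m climbed, 88 stops and 62 m climbed, 93 stops.

57 m climbed, 88 stops; 62 m climbed, 93 stops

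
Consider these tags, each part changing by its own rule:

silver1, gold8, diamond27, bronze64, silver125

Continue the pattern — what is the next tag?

gold216

Rank — repeats silver → gold → diamond → bronze: silver, gold, diamond, bronze, silver → gold.
Second component: perfect cubes: 1³, 2³, 3³, …, so 1, 8, 27, 64, 125 → 216.
So the next tag is gold216.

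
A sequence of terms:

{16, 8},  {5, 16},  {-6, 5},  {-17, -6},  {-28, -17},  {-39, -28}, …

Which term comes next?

For the first entry, −11 each step: 16, 5, -6, -17, -28, -39 → -50.
Second entry: always the previous value of the first entry, so 8, 16, 5, -6, -17, -28 → -39.
So the next term is {-50, -39}.

{-50, -39}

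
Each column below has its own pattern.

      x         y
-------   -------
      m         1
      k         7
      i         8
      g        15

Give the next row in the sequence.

e  23

Column x — letters move back 2 places in the alphabet: m, k, i, g → e.
Column y — each term is the sum of the two before it: 1, 7, 8, 15 → 23.
So the next row is e  23.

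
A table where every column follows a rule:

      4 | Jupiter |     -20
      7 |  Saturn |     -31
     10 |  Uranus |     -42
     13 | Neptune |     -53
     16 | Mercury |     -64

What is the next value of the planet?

Venus

Planet — runs through the planets Mercury→Neptune: Jupiter, Saturn, Uranus, Neptune, Mercury → Venus.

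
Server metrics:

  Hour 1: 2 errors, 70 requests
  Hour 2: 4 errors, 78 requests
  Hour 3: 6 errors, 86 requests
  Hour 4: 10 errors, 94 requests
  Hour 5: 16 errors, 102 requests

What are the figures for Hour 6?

Errors: each term is the sum of the two before it; 2, 4, 6, 10, 16 → 26.
Requests: 70, 78, 86, 94, 102 → 110 (+8 each step).
Combining the parts gives 26 errors, 110 requests.

26 errors, 110 requests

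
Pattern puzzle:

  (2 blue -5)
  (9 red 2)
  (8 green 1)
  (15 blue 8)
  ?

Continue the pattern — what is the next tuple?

For the first slot, alternating steps +7, −1, +7, −1, …: 2, 9, 8, 15 → 14.
Colour — repeats blue → red → green: blue, red, green, blue → red.
Third slot: always 7 less than the first slot; -5, 2, 1, 8 → 7.
So the next tuple is (14 red 7).

(14 red 7)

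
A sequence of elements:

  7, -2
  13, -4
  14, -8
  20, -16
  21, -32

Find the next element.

27, -64

First component: alternating steps +6, +1, +6, +1, …, so 7, 13, 14, 20, 21 → 27.
Second component — ×2 each step: -2, -4, -8, -16, -32 → -64.
Combining the parts gives 27, -64.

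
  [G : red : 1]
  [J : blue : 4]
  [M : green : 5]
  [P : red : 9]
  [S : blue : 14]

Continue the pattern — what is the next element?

[V : green : 23]

Letter — letters move forward 3 places in the alphabet: G, J, M, P, S → V.
Colour: red, blue, green, red, blue → green (repeats red → blue → green).
Third component: 1, 4, 5, 9, 14 → 23 (each term is the sum of the two before it).
Putting it together: [V : green : 23].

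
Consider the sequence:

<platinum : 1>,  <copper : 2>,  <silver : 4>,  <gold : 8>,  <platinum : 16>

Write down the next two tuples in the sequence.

<copper : 32>, <silver : 64>

Metal goes platinum, copper, silver, gold, platinum → copper → silver (repeats platinum → copper → silver → gold).
Second value: ×2 each step; 1, 2, 4, 8, 16 → 32 → 64.
So the next two tuples are <copper : 32> and <silver : 64>.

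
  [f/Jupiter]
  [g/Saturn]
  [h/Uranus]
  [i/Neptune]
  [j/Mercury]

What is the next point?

[k/Venus]

Letter: f, g, h, i, j → k (letters move forward 1 place in the alphabet).
Planet — runs through the planets Mercury→Neptune: Jupiter, Saturn, Uranus, Neptune, Mercury → Venus.
Combining the parts gives [k/Venus].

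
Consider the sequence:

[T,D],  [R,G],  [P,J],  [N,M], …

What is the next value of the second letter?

Second letter goes D, G, J, M → P (letters move forward 3 places in the alphabet).

P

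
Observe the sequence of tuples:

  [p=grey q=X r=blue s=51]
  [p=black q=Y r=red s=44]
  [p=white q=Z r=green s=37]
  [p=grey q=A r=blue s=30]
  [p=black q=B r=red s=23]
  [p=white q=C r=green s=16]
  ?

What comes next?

[p=grey q=D r=blue s=9]

P — repeats grey → black → white: grey, black, white, grey, black, white → grey.
Q — letters move forward 1 place in the alphabet, wrapping Z→A: X, Y, Z, A, B, C → D.
R: repeats blue → red → green, so blue, red, green, blue, red, green → blue.
S goes 51, 44, 37, 30, 23, 16 → 9 (−7 each step).
So the next tuple is [p=grey q=D r=blue s=9].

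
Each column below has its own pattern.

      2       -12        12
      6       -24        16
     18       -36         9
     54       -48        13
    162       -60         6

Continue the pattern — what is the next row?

First component goes 2, 6, 18, 54, 162 → 486 (×3 each step).
For the second component, −12 each step: -12, -24, -36, -48, -60 → -72.
Third component: alternating steps +4, −7, +4, −7, …, so 12, 16, 9, 13, 6 → 10.
So the next row is 486  -72  10.

486  -72  10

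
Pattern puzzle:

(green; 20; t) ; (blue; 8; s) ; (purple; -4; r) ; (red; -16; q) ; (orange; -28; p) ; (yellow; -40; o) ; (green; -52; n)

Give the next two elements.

Colour goes green, blue, purple, red, orange, yellow, green → blue → purple (repeats green → blue → purple → red → orange → yellow).
Second slot: −12 each step; 20, 8, -4, -16, -28, -40, -52 → -64 → -76.
Letter: letters move back 1 place in the alphabet, so t, s, r, q, p, o, n → m → l.
Putting the parts together: (blue; -64; m) and then (purple; -76; l).

(blue; -64; m), (purple; -76; l)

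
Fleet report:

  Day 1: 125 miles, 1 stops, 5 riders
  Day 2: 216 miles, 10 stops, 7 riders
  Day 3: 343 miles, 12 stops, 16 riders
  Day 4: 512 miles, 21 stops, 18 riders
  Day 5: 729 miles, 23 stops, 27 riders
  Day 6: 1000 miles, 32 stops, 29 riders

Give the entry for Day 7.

1331 miles, 34 stops, 38 riders

Miles — perfect cubes: 5³, 6³, 7³, …: 125, 216, 343, 512, 729, 1000 → 1331.
Stops goes 1, 10, 12, 21, 23, 32 → 34 (alternating steps +9, +2, +9, +2, …).
Riders — alternating steps +2, +9, +2, +9, …: 5, 7, 16, 18, 27, 29 → 38.
Putting it together: 1331 miles, 34 stops, 38 riders.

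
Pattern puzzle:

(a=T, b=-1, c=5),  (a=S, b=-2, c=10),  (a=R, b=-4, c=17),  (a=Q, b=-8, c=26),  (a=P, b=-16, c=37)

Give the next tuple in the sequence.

(a=O, b=-32, c=50)

For the a, letters move back 1 place in the alphabet: T, S, R, Q, P → O.
B — ×2 each step: -1, -2, -4, -8, -16 → -32.
C goes 5, 10, 17, 26, 37 → 50 (differences are 5, 7, 9, … (increasing by 2 each time)).
Combining the parts gives (a=O, b=-32, c=50).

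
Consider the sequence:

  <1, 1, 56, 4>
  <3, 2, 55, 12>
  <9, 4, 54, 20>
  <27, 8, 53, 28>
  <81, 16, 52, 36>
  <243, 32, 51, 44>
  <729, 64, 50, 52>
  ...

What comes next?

For the first value, ×3 each step: 1, 3, 9, 27, 81, 243, 729 → 2187.
Second value: ×2 each step, so 1, 2, 4, 8, 16, 32, 64 → 128.
Third value: −1 each step, so 56, 55, 54, 53, 52, 51, 50 → 49.
Fourth value — +8 each step: 4, 12, 20, 28, 36, 44, 52 → 60.
Putting it together: <2187, 128, 49, 60>.

<2187, 128, 49, 60>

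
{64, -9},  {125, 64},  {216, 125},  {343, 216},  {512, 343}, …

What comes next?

{729, 512}

First coordinate: perfect cubes: 4³, 5³, 6³, …, so 64, 125, 216, 343, 512 → 729.
Second coordinate — always the previous value of the first coordinate: -9, 64, 125, 216, 343 → 512.
Combining the parts gives {729, 512}.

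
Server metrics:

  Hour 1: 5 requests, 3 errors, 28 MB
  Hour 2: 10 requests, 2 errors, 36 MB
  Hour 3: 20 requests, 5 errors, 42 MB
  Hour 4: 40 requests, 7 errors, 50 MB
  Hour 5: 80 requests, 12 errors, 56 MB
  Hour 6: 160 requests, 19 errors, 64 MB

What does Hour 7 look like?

320 requests, 31 errors, 70 MB

Requests — ×2 each step: 5, 10, 20, 40, 80, 160 → 320.
For the errors, each term is the sum of the two before it: 3, 2, 5, 7, 12, 19 → 31.
MB: alternating steps +8, +6, +8, +6, …; 28, 36, 42, 50, 56, 64 → 70.
So the next row is 320 requests, 31 errors, 70 MB.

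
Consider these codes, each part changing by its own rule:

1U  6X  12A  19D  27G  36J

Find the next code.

First component: 1, 6, 12, 19, 27, 36 → 46 (differences are 5, 6, 7, … (increasing by 1 each time)).
Letter — letters move forward 3 places in the alphabet, wrapping Z→A: U, X, A, D, G, J → M.
Combining the parts gives 46M.

46M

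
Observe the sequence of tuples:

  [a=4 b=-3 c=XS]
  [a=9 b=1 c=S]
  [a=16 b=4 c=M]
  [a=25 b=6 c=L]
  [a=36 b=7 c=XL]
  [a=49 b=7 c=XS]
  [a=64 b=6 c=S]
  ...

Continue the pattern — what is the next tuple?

[a=81 b=4 c=M]

A — perfect squares: 2², 3², 4², …: 4, 9, 16, 25, 36, 49, 64 → 81.
B — differences are 4, 3, 2, … (decreasing by 1 each time): -3, 1, 4, 6, 7, 7, 6 → 4.
C: XS, S, M, L, XL, XS, S → M (repeats XS → S → M → L → XL).
Combining the parts gives [a=81 b=4 c=M].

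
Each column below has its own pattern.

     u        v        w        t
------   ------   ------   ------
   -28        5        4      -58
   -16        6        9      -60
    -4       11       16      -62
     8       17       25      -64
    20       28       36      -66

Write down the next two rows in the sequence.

Column u goes -28, -16, -4, 8, 20 → 32 → 44 (+12 each step).
Column v — each term is the sum of the two before it: 5, 6, 11, 17, 28 → 45 → 73.
Column w goes 4, 9, 16, 25, 36 → 49 → 64 (perfect squares: 2², 3², 4², …).
Column t — −2 each step: -58, -60, -62, -64, -66 → -68 → -70.
So the next two rows are 32  45  49  -68 and 44  73  64  -70.

32  45  49  -68; 44  73  64  -70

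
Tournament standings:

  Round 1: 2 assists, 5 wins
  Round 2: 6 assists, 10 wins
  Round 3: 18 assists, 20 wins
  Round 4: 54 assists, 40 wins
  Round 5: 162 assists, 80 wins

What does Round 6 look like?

486 assists, 160 wins

For the assists, ×3 each step: 2, 6, 18, 54, 162 → 486.
Wins — ×2 each step: 5, 10, 20, 40, 80 → 160.
Putting it together: 486 assists, 160 wins.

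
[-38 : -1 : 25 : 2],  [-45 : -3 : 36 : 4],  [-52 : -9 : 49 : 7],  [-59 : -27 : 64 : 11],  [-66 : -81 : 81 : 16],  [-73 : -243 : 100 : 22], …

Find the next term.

[-80 : -729 : 121 : 29]

First entry: −7 each step; -38, -45, -52, -59, -66, -73 → -80.
Second entry: ×3 each step, so -1, -3, -9, -27, -81, -243 → -729.
For the third entry, perfect squares: 5², 6², 7², …: 25, 36, 49, 64, 81, 100 → 121.
For the fourth entry, differences are 2, 3, 4, … (increasing by 1 each time): 2, 4, 7, 11, 16, 22 → 29.
Putting it together: [-80 : -729 : 121 : 29].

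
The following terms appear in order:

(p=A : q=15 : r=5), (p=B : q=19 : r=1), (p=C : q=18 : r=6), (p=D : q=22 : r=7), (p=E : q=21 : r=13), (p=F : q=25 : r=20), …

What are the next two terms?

(p=G : q=24 : r=33), (p=H : q=28 : r=53)

P: A, B, C, D, E, F → G → H (letters move forward 1 place in the alphabet).
Q: alternating steps +4, −1, +4, −1, …, so 15, 19, 18, 22, 21, 25 → 24 → 28.
R: each term is the sum of the two before it, so 5, 1, 6, 7, 13, 20 → 33 → 53.
So the next two terms are (p=G : q=24 : r=33) and (p=H : q=28 : r=53).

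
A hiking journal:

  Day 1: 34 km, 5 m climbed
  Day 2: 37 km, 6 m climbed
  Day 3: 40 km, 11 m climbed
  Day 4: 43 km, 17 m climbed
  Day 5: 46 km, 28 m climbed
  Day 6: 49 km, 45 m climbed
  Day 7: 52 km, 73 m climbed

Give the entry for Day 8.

55 km, 118 m climbed

Km goes 34, 37, 40, 43, 46, 49, 52 → 55 (+3 each step).
M climbed goes 5, 6, 11, 17, 28, 45, 73 → 118 (each term is the sum of the two before it).
Putting it together: 55 km, 118 m climbed.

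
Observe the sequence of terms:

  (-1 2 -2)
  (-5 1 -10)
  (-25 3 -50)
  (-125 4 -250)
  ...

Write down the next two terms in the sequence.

(-625 7 -1250), (-3125 11 -6250)

First slot goes -1, -5, -25, -125 → -625 → -3125 (×5 each step).
For the second slot, each term is the sum of the two before it: 2, 1, 3, 4 → 7 → 11.
Third slot: ×5 each step; -2, -10, -50, -250 → -1250 → -6250.
So the next two terms are (-625 7 -1250) and (-3125 11 -6250).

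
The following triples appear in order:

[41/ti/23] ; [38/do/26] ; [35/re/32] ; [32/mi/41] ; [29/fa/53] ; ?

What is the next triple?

[26/sol/68]

First entry: −3 each step; 41, 38, 35, 32, 29 → 26.
Note: ti, do, re, mi, fa → sol (runs through the solfège scale do→ti).
Third entry — differences are 3, 6, 9, … (increasing by 3 each time): 23, 26, 32, 41, 53 → 68.
Combining the parts gives [26/sol/68].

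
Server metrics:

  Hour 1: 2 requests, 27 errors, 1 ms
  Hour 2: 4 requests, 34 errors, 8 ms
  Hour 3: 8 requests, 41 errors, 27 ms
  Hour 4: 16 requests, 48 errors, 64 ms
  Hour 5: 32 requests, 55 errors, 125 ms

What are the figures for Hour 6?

64 requests, 62 errors, 216 ms

Requests — ×2 each step: 2, 4, 8, 16, 32 → 64.
Errors: 27, 34, 41, 48, 55 → 62 (+7 each step).
Ms: perfect cubes: 1³, 2³, 3³, …; 1, 8, 27, 64, 125 → 216.
Combining the parts gives 64 requests, 62 errors, 216 ms.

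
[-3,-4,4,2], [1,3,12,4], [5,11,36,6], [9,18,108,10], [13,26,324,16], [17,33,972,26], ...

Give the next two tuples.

For the first coordinate, +4 each step: -3, 1, 5, 9, 13, 17 → 21 → 25.
Second coordinate: alternating steps +7, +8, +7, +8, …; -4, 3, 11, 18, 26, 33 → 41 → 48.
Third coordinate — ×3 each step: 4, 12, 36, 108, 324, 972 → 2916 → 8748.
Fourth coordinate: each term is the sum of the two before it, so 2, 4, 6, 10, 16, 26 → 42 → 68.
Putting the parts together: [21,41,2916,42] and then [25,48,8748,68].

[21,41,2916,42], [25,48,8748,68]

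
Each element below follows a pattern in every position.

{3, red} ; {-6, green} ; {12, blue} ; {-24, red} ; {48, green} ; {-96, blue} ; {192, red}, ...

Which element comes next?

{-384, green}

First value goes 3, -6, 12, -24, 48, -96, 192 → -384 (×(-2) each step).
Colour: repeats red → green → blue; red, green, blue, red, green, blue, red → green.
So the next element is {-384, green}.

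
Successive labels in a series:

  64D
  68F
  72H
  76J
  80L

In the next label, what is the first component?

84

First component goes 64, 68, 72, 76, 80 → 84 (+4 each step).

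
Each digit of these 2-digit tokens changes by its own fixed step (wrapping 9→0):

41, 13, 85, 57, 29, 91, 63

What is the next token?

First digit: −3 each step, mod 10, so 4, 1, 8, 5, 2, 9, 6 → 3.
Second digit: +2 each step, mod 10, so 1, 3, 5, 7, 9, 1, 3 → 5.
So the next token is 35.

35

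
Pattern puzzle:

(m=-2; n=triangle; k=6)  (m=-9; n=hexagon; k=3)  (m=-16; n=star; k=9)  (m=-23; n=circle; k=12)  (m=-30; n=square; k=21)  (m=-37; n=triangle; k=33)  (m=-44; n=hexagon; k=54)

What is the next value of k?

For the k, each term is the sum of the two before it: 6, 3, 9, 12, 21, 33, 54 → 87.

87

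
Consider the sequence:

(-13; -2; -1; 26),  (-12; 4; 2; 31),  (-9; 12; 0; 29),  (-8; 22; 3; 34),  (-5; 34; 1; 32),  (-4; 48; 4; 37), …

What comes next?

(-1; 64; 2; 35)

For the first component, alternating steps +1, +3, +1, +3, …: -13, -12, -9, -8, -5, -4 → -1.
Second component — differences are 6, 8, 10, … (increasing by 2 each time): -2, 4, 12, 22, 34, 48 → 64.
Third component: alternating steps +3, −2, +3, −2, …; -1, 2, 0, 3, 1, 4 → 2.
Fourth component: alternating steps +5, −2, +5, −2, …; 26, 31, 29, 34, 32, 37 → 35.
Putting it together: (-1; 64; 2; 35).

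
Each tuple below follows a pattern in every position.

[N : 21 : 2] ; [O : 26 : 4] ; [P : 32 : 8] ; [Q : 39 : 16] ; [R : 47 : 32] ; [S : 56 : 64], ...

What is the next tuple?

[T : 66 : 128]

Letter: letters move forward 1 place in the alphabet, so N, O, P, Q, R, S → T.
Second value — differences are 5, 6, 7, … (increasing by 1 each time): 21, 26, 32, 39, 47, 56 → 66.
Third value: ×2 each step, so 2, 4, 8, 16, 32, 64 → 128.
Combining the parts gives [T : 66 : 128].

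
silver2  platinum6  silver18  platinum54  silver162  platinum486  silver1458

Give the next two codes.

platinum4374, silver13122

Metal: alternates silver ↔ platinum; silver, platinum, silver, platinum, silver, platinum, silver → platinum → silver.
Second component: ×3 each step; 2, 6, 18, 54, 162, 486, 1458 → 4374 → 13122.
Putting the parts together: platinum4374 and then silver13122.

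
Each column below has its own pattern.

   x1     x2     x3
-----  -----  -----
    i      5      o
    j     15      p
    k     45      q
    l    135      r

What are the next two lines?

m  405  s; n  1215  t

Column x1: letters move forward 1 place in the alphabet, so i, j, k, l → m → n.
Column x2 goes 5, 15, 45, 135 → 405 → 1215 (×3 each step).
Column x3 — letters move forward 1 place in the alphabet: o, p, q, r → s → t.
Putting the parts together: m  405  s and then n  1215  t.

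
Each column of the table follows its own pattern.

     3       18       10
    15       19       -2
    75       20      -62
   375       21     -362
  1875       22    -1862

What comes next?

First component — ×5 each step: 3, 15, 75, 375, 1875 → 9375.
Second component — +1 each step: 18, 19, 20, 21, 22 → 23.
Third component: together with the first component always sums to 13; 10, -2, -62, -362, -1862 → -9362.
Putting it together: 9375  23  -9362.

9375  23  -9362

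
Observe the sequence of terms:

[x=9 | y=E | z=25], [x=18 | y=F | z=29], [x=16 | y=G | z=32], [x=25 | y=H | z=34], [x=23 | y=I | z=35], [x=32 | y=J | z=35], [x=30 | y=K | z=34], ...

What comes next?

For the x, alternating steps +9, −2, +9, −2, …: 9, 18, 16, 25, 23, 32, 30 → 39.
For the y, letters move forward 1 place in the alphabet: E, F, G, H, I, J, K → L.
Z: differences are 4, 3, 2, … (decreasing by 1 each time); 25, 29, 32, 34, 35, 35, 34 → 32.
So the next term is [x=39 | y=L | z=32].

[x=39 | y=L | z=32]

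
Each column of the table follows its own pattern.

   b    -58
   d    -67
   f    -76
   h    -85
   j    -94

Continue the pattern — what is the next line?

Letter: letters move forward 2 places in the alphabet, so b, d, f, h, j → l.
Second component: −9 each step, so -58, -67, -76, -85, -94 → -103.
Putting it together: l  -103.

l  -103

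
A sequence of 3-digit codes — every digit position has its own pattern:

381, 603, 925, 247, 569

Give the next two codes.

First digit — +3 each step, mod 10: 3, 6, 9, 2, 5 → 8 → 1.
Second digit — +2 each step, mod 10: 8, 0, 2, 4, 6 → 8 → 0.
Third digit: +2 each step, mod 10, so 1, 3, 5, 7, 9 → 1 → 3.
So the next two codes are 881 and 103.

881, 103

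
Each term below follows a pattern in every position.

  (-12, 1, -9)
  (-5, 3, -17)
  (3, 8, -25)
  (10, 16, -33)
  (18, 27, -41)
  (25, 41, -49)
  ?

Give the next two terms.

First entry: -12, -5, 3, 10, 18, 25 → 33 → 40 (alternating steps +7, +8, +7, +8, …).
Second entry: differences are 2, 5, 8, … (increasing by 3 each time); 1, 3, 8, 16, 27, 41 → 58 → 78.
For the third entry, −8 each step: -9, -17, -25, -33, -41, -49 → -57 → -65.
So the next two terms are (33, 58, -57) and (40, 78, -65).

(33, 58, -57), (40, 78, -65)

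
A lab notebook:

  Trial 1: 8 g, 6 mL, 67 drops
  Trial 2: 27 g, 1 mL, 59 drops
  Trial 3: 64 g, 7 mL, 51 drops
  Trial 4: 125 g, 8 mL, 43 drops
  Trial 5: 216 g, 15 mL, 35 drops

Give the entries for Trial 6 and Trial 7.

343 g, 23 mL, 27 drops; 512 g, 38 mL, 19 drops

For the g, perfect cubes: 2³, 3³, 4³, …: 8, 27, 64, 125, 216 → 343 → 512.
For the mL, each term is the sum of the two before it: 6, 1, 7, 8, 15 → 23 → 38.
Drops goes 67, 59, 51, 43, 35 → 27 → 19 (−8 each step).
So the next two lines are 343 g, 23 mL, 27 drops and 512 g, 38 mL, 19 drops.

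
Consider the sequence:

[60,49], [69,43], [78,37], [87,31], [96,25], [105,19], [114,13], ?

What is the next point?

For the first entry, +9 each step: 60, 69, 78, 87, 96, 105, 114 → 123.
Second entry: 49, 43, 37, 31, 25, 19, 13 → 7 (−6 each step).
So the next point is [123,7].

[123,7]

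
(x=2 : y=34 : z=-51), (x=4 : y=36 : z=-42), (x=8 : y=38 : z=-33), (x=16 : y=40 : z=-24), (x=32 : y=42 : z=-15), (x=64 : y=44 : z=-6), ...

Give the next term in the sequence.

X — ×2 each step: 2, 4, 8, 16, 32, 64 → 128.
Y — +2 each step: 34, 36, 38, 40, 42, 44 → 46.
Z goes -51, -42, -33, -24, -15, -6 → 3 (+9 each step).
Combining the parts gives (x=128 : y=46 : z=3).

(x=128 : y=46 : z=3)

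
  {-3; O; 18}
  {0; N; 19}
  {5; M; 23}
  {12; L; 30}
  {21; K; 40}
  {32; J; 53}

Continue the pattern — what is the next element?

For the first coordinate, differences are 3, 5, 7, … (increasing by 2 each time): -3, 0, 5, 12, 21, 32 → 45.
Letter: O, N, M, L, K, J → I (letters move back 1 place in the alphabet).
Third coordinate: differences are 1, 4, 7, … (increasing by 3 each time); 18, 19, 23, 30, 40, 53 → 69.
So the next element is {45; I; 69}.

{45; I; 69}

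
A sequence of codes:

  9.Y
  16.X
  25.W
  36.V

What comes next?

49.U

First component: perfect squares: 3², 4², 5², …; 9, 16, 25, 36 → 49.
Letter: letters move back 1 place in the alphabet; Y, X, W, V → U.
So the next code is 49.U.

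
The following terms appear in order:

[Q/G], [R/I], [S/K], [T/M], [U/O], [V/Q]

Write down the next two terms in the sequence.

First letter: letters move forward 1 place in the alphabet; Q, R, S, T, U, V → W → X.
For the second letter, letters move forward 2 places in the alphabet: G, I, K, M, O, Q → S → U.
Putting the parts together: [W/S] and then [X/U].

[W/S], [X/U]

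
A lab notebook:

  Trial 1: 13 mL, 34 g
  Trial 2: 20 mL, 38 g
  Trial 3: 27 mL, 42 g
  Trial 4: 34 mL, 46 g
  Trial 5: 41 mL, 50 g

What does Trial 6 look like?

For the mL, +7 each step: 13, 20, 27, 34, 41 → 48.
For the g, +4 each step: 34, 38, 42, 46, 50 → 54.
So the next line is 48 mL, 54 g.

48 mL, 54 g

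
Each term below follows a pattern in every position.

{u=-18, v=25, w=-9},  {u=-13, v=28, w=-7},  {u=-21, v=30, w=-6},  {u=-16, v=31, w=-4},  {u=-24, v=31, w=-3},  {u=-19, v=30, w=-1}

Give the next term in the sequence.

For the u, alternating steps +5, −8, +5, −8, …: -18, -13, -21, -16, -24, -19 → -27.
V — differences are 3, 2, 1, … (decreasing by 1 each time): 25, 28, 30, 31, 31, 30 → 28.
W — alternating steps +2, +1, +2, +1, …: -9, -7, -6, -4, -3, -1 → 0.
Putting it together: {u=-27, v=28, w=0}.

{u=-27, v=28, w=0}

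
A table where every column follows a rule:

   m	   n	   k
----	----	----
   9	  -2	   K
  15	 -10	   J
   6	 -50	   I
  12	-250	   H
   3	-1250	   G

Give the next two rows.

Column m: alternating steps +6, −9, +6, −9, …, so 9, 15, 6, 12, 3 → 9 → 0.
Column n: ×5 each step, so -2, -10, -50, -250, -1250 → -6250 → -31250.
For the column k, letters move back 1 place in the alphabet: K, J, I, H, G → F → E.
So the next two rows are 9  -6250  F and 0  -31250  E.

9  -6250  F; 0  -31250  E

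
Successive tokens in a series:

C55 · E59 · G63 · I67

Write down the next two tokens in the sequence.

Letter: C, E, G, I → K → M (letters move forward 2 places in the alphabet).
Second component — +4 each step: 55, 59, 63, 67 → 71 → 75.
Putting the parts together: K71 and then M75.

K71 then M75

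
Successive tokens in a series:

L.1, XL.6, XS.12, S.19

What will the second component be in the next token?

27

Second component — differences are 5, 6, 7, … (increasing by 1 each time): 1, 6, 12, 19 → 27.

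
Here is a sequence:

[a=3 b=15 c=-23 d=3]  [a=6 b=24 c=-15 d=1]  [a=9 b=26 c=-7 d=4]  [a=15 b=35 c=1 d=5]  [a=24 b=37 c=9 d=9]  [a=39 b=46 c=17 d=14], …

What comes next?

[a=63 b=48 c=25 d=23]

For the a, each term is the sum of the two before it: 3, 6, 9, 15, 24, 39 → 63.
B goes 15, 24, 26, 35, 37, 46 → 48 (alternating steps +9, +2, +9, +2, …).
C: -23, -15, -7, 1, 9, 17 → 25 (+8 each step).
D goes 3, 1, 4, 5, 9, 14 → 23 (each term is the sum of the two before it).
So the next 4-tuple is [a=63 b=48 c=25 d=23].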